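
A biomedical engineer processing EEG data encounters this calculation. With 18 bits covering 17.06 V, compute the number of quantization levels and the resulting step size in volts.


Step 1 — number of quantization levels:
L = 2^N = 2^18 = 262144

Step 2 — LSB step size:
delta = Vfs / L
      = 17.06 / 262144
      = 6.508e-05 V

Levels = 262144; step size = 6.508e-05 V


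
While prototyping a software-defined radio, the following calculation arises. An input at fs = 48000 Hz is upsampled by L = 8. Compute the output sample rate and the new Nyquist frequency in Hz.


Step 1 — output sample rate after interpolation by L:
fs_out = L * fs_in = 8 * 48000 = 384000 Hz

Step 2 — Nyquist frequency of the output stream:
f_Nyq = fs_out / 2 = 384000 / 2 = 192000.0 Hz

fs_out = 384000 Hz; f_Nyquist = 192000.0 Hz


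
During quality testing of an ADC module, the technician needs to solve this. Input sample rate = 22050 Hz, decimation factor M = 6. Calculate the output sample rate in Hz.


Decimation reduces the sample rate:
fs_out = fs_in / M
       = 22050 / 6
       = 3675.0 Hz

3675.0 Hz


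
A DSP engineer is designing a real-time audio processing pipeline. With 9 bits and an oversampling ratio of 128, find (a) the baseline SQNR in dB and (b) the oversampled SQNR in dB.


Step 1 — baseline SQNR at Nyquist:
SQNR_base = 6.02*N + 1.76
          = 6.02*9 + 1.76
          = 55.94 dB

Step 2 — oversampling processing gain:
G = 10*log10(OSR) = 10*log10(128) = 21.07 dB

Step 3 — total:
SQNR_total = 55.94 + 21.07 = 77.01 dB

Base SQNR = 55.94 dB; oversampled SQNR = 77.01 dB


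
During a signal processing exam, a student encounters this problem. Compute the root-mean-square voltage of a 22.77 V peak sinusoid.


RMS voltage for a sinusoidal waveform:
V_rms = V_peak / sqrt(2)
      = 22.77 / 1.414214
      = 16.101 V

16.101 V


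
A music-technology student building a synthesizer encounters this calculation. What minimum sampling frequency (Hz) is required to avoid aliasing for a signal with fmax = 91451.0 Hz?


The Nyquist rate is twice the maximum frequency component.
fs_min = 2 * fmax
      = 2 * 91451.0
      = 182902.0 Hz

182902.0


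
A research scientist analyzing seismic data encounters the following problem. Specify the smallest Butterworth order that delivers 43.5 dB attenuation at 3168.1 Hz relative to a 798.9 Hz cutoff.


Butterworth filter order formula:
n = log10(10^(A/10) - 1) / (2 * log10(f_stop/f_pass))
10^(43.5/10) - 1 = 22386.2114
f_stop/f_pass = 3168.1 / 798.9 = 3.9656
n = 3.6352 -> ceil = 4

4


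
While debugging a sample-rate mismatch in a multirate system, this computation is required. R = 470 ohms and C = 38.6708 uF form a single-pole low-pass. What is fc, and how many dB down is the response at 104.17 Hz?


Step 1 — cutoff frequency:
fc = 1 / (2*pi*R*C)
C = 38.6708 uF = 3.86708e-05 F
fc = 1 / (2*pi*470*3.86708e-05)
   = 8.75667 Hz

Step 2 — magnitude at f = 104.17 Hz:
|H(f)| = 1 / sqrt(1 + (f/fc)^2)
f/fc = 104.17 / 8.75667 = 11.896075
|H| = 1 / sqrt(1 + 141.5166) = 0.0837659
|H|_dB = 20*log10(0.0837659) = -21.54 dB

fc = 8.75667 Hz; |H(104.17 Hz)| = -21.54 dB


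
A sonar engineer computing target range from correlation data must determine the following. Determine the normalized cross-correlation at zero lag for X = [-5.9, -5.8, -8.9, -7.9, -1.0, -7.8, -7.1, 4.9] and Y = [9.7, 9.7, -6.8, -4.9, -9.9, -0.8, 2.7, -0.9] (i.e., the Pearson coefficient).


Pearson correlation coefficient (population):
r = cov(X,Y) / (std(X) * std(Y))
Mean X = -4.9375, Mean Y = -0.15
Cov(X,Y) = -3.453125
Std(X) = 4.348832, Std(Y) = 6.754628
r = -0.1176

-0.1176


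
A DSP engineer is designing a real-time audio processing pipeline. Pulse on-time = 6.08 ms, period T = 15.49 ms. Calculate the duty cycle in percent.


Duty cycle as a percentage:
DC = (t_on / T) * 100
   = (6.08 / 15.49) * 100
   = 0.392511 * 100
   = 39.25 %

39.25 %


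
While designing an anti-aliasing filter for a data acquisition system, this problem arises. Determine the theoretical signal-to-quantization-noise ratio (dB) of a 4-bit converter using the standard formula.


Theoretical SNR for a full-scale sinusoid:
SNR = 6.02 * N + 1.76
    = 6.02 * 4 + 1.76
    = 24.08 + 1.76
    = 25.84 dB

25.84 dB


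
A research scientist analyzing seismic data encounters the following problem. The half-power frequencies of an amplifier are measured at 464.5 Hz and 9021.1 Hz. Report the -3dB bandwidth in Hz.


Bandwidth is the difference of -3dB frequencies:
BW = f_high - f_low
   = 9021.1 - 464.5
   = 8556.6 Hz

8556.6 Hz


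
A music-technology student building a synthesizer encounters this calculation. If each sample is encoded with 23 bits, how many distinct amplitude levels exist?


Number of quantization levels = 2^N
= 2^23
= 8388608

8388608


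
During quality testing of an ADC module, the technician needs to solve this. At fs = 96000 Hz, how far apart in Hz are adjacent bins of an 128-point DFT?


DFT frequency resolution:
df = fs / N
   = 96000 / 128
   = 750.0 Hz

750.0 Hz


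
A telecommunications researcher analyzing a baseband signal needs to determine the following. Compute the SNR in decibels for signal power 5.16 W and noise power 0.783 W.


SNR in decibels:
SNR = 10 * log10(Ps / Pn)
    = 10 * log10(5.16 / 0.783)
    = 10 * log10(6.59)
    = 10 * 0.8189
    = 8.19 dB

8.19 dB


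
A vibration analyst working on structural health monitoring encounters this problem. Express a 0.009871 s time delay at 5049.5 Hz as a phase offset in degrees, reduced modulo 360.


Phase shift from frequency and time delay:
phi = 360 * f * t_delay
    = 360 * 5049.5 * 0.009871
    = 17943.7 degrees
    mod 360 = 303.7 degrees

303.7 degrees


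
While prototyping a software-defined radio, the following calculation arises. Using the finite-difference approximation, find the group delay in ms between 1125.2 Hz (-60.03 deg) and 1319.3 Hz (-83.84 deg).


Group delay from phase difference:
tau = -d(phi)/d(omega)
d(phi) = -23.81 deg = -0.415563 rad
d(omega) = 2*pi*(1319.3 - 1125.2) = 1219.5663 rad/s
tau = -(-0.415563) / 1219.5663
    = 0.3407 ms

0.3407 ms


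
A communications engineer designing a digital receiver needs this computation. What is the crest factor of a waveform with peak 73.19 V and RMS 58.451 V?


Crest factor is the ratio of peak to RMS:
CF = V_peak / V_rms
   = 73.19 / 58.451
   = 1.2522

1.2522


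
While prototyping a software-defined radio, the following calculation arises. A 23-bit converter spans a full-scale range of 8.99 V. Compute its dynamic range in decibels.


Dynamic range from full-scale to LSB:
V_min = V_max / 2^bits = 8.99 / 2^23
DR = 20 * log10(V_max / V_min)
   = 20 * log10(2^23)
   = 20 * 23 * log10(2)
   = 138.47 dB

138.47 dB


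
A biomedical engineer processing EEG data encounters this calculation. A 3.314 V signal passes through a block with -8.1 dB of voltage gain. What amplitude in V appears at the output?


Output voltage from dB gain:
V_out = V_in * 10^(gain_dB / 20)
      = 3.314 * 10^(-8.1 / 20)
      = 3.314 * 0.39355
      = 1.3042 V

1.3042 V


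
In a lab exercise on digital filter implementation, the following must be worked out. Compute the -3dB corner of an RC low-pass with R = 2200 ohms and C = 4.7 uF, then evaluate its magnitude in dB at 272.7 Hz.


Step 1 — cutoff frequency:
fc = 1 / (2*pi*R*C)
C = 4.7 uF = 4.7e-06 F
fc = 1 / (2*pi*2200*4.7e-06)
   = 15.3922 Hz

Step 2 — magnitude at f = 272.7 Hz:
|H(f)| = 1 / sqrt(1 + (f/fc)^2)
f/fc = 272.7 / 15.3922 = 17.716766
|H| = 1 / sqrt(1 + 313.883797) = 0.056354
|H|_dB = 20*log10(0.056354) = -24.98 dB

fc = 15.3922 Hz; |H(272.7 Hz)| = -24.98 dB


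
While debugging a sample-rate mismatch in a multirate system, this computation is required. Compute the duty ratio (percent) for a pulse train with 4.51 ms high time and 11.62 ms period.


Duty cycle as a percentage:
DC = (t_on / T) * 100
   = (4.51 / 11.62) * 100
   = 0.388124 * 100
   = 38.81 %

38.81 %


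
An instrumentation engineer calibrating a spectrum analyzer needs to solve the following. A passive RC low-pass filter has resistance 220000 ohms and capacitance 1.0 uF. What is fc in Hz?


Cutoff frequency of a first-order RC filter:
fc = 1 / (2 * pi * R * C)
C = 1.0 uF = 1e-06 F
fc = 1 / (2 * pi * 220000 * 1e-06)
   = 1 / 1.3823007675795
   = 0.723432 Hz

0.723432 Hz


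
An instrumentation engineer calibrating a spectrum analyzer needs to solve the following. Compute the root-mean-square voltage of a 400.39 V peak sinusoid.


RMS voltage for a sinusoidal waveform:
V_rms = V_peak / sqrt(2)
      = 400.39 / 1.414214
      = 283.118 V

283.118 V


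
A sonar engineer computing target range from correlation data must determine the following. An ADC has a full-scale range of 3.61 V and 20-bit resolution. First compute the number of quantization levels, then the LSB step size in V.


Step 1 — number of quantization levels:
L = 2^N = 2^20 = 1048576

Step 2 — LSB step size:
delta = Vfs / L
      = 3.61 / 1048576
      = 3.44e-06 V

Levels = 1048576; step size = 3.44e-06 V


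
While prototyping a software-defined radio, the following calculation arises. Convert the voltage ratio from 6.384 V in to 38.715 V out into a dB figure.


Voltage gain in dB:
G = 20 * log10(Vout / Vin)
  = 20 * log10(38.715 / 6.384)
  = 20 * log10(6.06438)
  = 20 * 0.782786
  = 15.66 dB

15.66 dB


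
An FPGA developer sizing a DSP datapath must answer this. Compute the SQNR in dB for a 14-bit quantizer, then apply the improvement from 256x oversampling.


Step 1 — baseline SQNR at Nyquist:
SQNR_base = 6.02*N + 1.76
          = 6.02*14 + 1.76
          = 86.04 dB

Step 2 — oversampling processing gain:
G = 10*log10(OSR) = 10*log10(256) = 24.08 dB

Step 3 — total:
SQNR_total = 86.04 + 24.08 = 110.12 dB

Base SQNR = 86.04 dB; oversampled SQNR = 110.12 dB


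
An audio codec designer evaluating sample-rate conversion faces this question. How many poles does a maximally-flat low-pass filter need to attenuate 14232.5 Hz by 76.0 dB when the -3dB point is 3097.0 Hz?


Butterworth filter order formula:
n = log10(10^(A/10) - 1) / (2 * log10(f_stop/f_pass))
10^(76.0/10) - 1 = 39810716.0553
f_stop/f_pass = 14232.5 / 3097.0 = 4.5956
n = 5.7372 -> ceil = 6

6


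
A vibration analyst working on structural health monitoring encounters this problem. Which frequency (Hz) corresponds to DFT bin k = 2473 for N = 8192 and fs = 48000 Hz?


Frequency of DFT bin k:
f_k = k * fs / N
    = 2473 * 48000 / 8192
    = 118704000 / 8192
    = 14490.234 Hz

14490.234 Hz


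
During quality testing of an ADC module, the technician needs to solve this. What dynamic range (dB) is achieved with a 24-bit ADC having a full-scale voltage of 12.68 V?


Dynamic range from full-scale to LSB:
V_min = V_max / 2^bits = 12.68 / 2^24
DR = 20 * log10(V_max / V_min)
   = 20 * log10(2^24)
   = 20 * 24 * log10(2)
   = 144.49 dB

144.49 dB


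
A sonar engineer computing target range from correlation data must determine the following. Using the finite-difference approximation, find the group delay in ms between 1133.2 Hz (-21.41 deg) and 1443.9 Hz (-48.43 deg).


Group delay from phase difference:
tau = -d(phi)/d(omega)
d(phi) = -27.02 deg = -0.471588 rad
d(omega) = 2*pi*(1443.9 - 1133.2) = 1952.1857 rad/s
tau = -(-0.471588) / 1952.1857
    = 0.2416 ms

0.2416 ms


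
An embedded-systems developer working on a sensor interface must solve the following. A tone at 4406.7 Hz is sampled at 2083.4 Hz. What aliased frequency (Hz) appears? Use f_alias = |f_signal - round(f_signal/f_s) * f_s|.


Compute the nearest integer multiple of fs to the signal:
n = round(4406.7 / 2083.4) = 2
f_alias = |4406.7 - 2 * 2083.4|
        = |4406.7 - 4166.8|
        = 239.9 Hz

239.9


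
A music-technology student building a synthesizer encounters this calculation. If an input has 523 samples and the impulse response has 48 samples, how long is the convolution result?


Linear convolution output length:
L = N + M - 1
  = 523 + 48 - 1
  = 570 samples

570


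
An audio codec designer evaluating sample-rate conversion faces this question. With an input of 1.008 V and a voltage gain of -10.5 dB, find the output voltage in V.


Output voltage from dB gain:
V_out = V_in * 10^(gain_dB / 20)
      = 1.008 * 10^(-10.5 / 20)
      = 1.008 * 0.298538
      = 0.3009 V

0.3009 V


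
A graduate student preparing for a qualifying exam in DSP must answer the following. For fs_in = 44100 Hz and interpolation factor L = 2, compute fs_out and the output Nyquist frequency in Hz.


Step 1 — output sample rate after interpolation by L:
fs_out = L * fs_in = 2 * 44100 = 88200 Hz

Step 2 — Nyquist frequency of the output stream:
f_Nyq = fs_out / 2 = 88200 / 2 = 44100.0 Hz

fs_out = 88200 Hz; f_Nyquist = 44100.0 Hz


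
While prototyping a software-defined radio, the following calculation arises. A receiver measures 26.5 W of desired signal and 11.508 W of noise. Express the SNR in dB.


SNR in decibels:
SNR = 10 * log10(Ps / Pn)
    = 10 * log10(26.5 / 11.508)
    = 10 * log10(2.3027)
    = 10 * 0.3622
    = 3.62 dB

3.62 dB


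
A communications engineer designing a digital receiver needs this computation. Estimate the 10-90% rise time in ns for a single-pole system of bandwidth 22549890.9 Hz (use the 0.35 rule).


Rise time from bandwidth relationship:
tr = 0.35 / BW
   = 0.35 / 22549890.9
   = 1.552113939e-08 s
   = 15.5211 ns

15.5211 ns


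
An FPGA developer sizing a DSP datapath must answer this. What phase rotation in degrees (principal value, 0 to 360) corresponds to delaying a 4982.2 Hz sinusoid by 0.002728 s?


Phase shift from frequency and time delay:
phi = 360 * f * t_delay
    = 360 * 4982.2 * 0.002728
    = 4892.92 degrees
    mod 360 = 212.92 degrees

212.92 degrees


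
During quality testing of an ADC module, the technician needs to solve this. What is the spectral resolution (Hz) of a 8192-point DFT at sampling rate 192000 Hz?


DFT frequency resolution:
df = fs / N
   = 192000 / 8192
   = 23.4375 Hz

23.4375 Hz


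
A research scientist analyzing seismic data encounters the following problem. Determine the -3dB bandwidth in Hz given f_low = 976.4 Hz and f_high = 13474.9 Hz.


Bandwidth is the difference of -3dB frequencies:
BW = f_high - f_low
   = 13474.9 - 976.4
   = 12498.5 Hz

12498.5 Hz


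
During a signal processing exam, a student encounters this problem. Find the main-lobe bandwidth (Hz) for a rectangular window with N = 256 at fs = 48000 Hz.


Main lobe width for a rectangular window:
Width = 2 * fs / N
      = 2 * 48000 / 256
      = 96000 / 256
      = 375.0 Hz

375.0 Hz


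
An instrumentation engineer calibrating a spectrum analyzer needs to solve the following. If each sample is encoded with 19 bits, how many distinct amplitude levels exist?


Number of quantization levels = 2^N
= 2^19
= 524288

524288


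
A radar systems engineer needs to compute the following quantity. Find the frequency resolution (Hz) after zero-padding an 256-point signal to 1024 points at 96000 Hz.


Frequency resolution after zero-padding:
N_padded = 256 * 4 = 1024
df = fs / N_padded
   = 96000 / 1024
   = 93.75 Hz

93.75 Hz


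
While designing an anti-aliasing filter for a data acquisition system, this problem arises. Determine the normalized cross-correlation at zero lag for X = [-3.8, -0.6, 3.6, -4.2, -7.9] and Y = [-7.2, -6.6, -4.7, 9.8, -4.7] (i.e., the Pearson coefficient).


Pearson correlation coefficient (population):
r = cov(X,Y) / (std(X) * std(Y))
Mean X = -2.58, Mean Y = -2.68
Cov(X,Y) = -4.8404
Std(X) = 3.860777, Std(Y) = 6.319937
r = -0.1984

-0.1984


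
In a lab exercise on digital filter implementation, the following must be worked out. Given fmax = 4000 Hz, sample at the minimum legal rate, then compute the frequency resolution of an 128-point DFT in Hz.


Step 1 — Nyquist sampling rate:
fs = 2 * fmax = 2 * 4000 = 8000 Hz

Step 2 — DFT bin spacing:
df = fs / N = 8000 / 128 = 62.5 Hz

62.5 Hz


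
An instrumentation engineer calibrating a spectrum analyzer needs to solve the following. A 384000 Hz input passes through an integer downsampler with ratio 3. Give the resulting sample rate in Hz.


Decimation reduces the sample rate:
fs_out = fs_in / M
       = 384000 / 3
       = 128000.0 Hz

128000.0 Hz


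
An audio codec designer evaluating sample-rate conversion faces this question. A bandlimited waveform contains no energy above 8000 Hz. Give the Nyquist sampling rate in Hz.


The Nyquist rate is twice the maximum frequency component.
fs_min = 2 * fmax
      = 2 * 8000
      = 16000 Hz

16000


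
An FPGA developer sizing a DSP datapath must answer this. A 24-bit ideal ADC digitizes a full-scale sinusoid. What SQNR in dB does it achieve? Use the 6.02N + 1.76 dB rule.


Theoretical SNR for a full-scale sinusoid:
SNR = 6.02 * N + 1.76
    = 6.02 * 24 + 1.76
    = 144.48 + 1.76
    = 146.24 dB

146.24 dB


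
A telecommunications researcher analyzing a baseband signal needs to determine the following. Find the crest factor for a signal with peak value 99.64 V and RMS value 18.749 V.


Crest factor is the ratio of peak to RMS:
CF = V_peak / V_rms
   = 99.64 / 18.749
   = 5.3144

5.3144


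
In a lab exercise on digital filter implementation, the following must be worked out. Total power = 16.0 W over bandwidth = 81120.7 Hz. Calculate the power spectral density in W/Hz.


Power spectral density:
PSD = P / BW
    = 16.0 / 81120.7
    = 0.00019724 W/Hz

0.00019724 W/Hz


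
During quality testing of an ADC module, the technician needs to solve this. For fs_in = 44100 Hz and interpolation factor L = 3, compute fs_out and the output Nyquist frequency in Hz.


Step 1 — output sample rate after interpolation by L:
fs_out = L * fs_in = 3 * 44100 = 132300 Hz

Step 2 — Nyquist frequency of the output stream:
f_Nyq = fs_out / 2 = 132300 / 2 = 66150.0 Hz

fs_out = 132300 Hz; f_Nyquist = 66150.0 Hz


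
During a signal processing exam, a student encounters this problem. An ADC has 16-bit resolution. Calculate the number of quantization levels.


Number of quantization levels = 2^N
= 2^16
= 65536

65536


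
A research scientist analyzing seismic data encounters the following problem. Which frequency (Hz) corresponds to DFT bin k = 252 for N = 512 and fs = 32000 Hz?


Frequency of DFT bin k:
f_k = k * fs / N
    = 252 * 32000 / 512
    = 8064000 / 512
    = 15750.0 Hz

15750.0 Hz


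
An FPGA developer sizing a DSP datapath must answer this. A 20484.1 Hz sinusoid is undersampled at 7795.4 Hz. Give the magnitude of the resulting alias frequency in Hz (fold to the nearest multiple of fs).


Compute the nearest integer multiple of fs to the signal:
n = round(20484.1 / 7795.4) = 3
f_alias = |20484.1 - 3 * 7795.4|
        = |20484.1 - 23386.2|
        = 2902.1 Hz

2902.1


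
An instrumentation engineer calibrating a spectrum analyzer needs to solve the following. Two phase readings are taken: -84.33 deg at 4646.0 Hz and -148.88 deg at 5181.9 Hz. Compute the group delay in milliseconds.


Group delay from phase difference:
tau = -d(phi)/d(omega)
d(phi) = -64.55 deg = -1.12661 rad
d(omega) = 2*pi*(5181.9 - 4646.0) = 3367.159 rad/s
tau = -(-1.12661) / 3367.159
    = 0.3346 ms

0.3346 ms


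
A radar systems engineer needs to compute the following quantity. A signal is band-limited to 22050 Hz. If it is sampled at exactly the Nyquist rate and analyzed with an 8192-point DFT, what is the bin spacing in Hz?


Step 1 — Nyquist sampling rate:
fs = 2 * fmax = 2 * 22050 = 44100 Hz

Step 2 — DFT bin spacing:
df = fs / N = 44100 / 8192 = 5.3833 Hz

5.3833 Hz


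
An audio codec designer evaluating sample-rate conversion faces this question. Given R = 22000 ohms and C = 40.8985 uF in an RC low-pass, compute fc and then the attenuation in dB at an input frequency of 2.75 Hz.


Step 1 — cutoff frequency:
fc = 1 / (2*pi*R*C)
C = 40.8985 uF = 4.08985e-05 F
fc = 1 / (2*pi*22000*4.08985e-05)
   = 0.176885 Hz

Step 2 — magnitude at f = 2.75 Hz:
|H(f)| = 1 / sqrt(1 + (f/fc)^2)
f/fc = 2.75 / 0.176885 = 15.546824
|H| = 1 / sqrt(1 + 241.703736) = 0.0641892
|H|_dB = 20*log10(0.0641892) = -23.85 dB

fc = 0.176885 Hz; |H(2.75 Hz)| = -23.85 dB


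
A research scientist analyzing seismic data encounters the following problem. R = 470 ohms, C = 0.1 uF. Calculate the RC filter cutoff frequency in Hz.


Cutoff frequency of a first-order RC filter:
fc = 1 / (2 * pi * R * C)
C = 0.1 uF = 1e-07 F
fc = 1 / (2 * pi * 470 * 1e-07)
   = 1 / 0.00029530970943744
   = 3386.275385 Hz

3386.275385 Hz


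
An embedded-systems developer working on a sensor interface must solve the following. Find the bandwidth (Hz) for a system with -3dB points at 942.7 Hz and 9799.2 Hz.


Bandwidth is the difference of -3dB frequencies:
BW = f_high - f_low
   = 9799.2 - 942.7
   = 8856.5 Hz

8856.5 Hz


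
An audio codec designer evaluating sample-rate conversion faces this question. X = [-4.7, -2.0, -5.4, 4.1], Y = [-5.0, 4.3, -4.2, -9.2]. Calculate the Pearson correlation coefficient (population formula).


Pearson correlation coefficient (population):
r = cov(X,Y) / (std(X) * std(Y))
Mean X = -2.0, Mean Y = -3.525
Cov(X,Y) = -7.085
Std(X) = 3.743661, Std(Y) = 4.900701
r = -0.3862

-0.3862


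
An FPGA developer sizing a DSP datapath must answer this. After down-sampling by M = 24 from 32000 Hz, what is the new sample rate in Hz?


Decimation reduces the sample rate:
fs_out = fs_in / M
       = 32000 / 24
       = 1333.3333 Hz

1333.3333 Hz


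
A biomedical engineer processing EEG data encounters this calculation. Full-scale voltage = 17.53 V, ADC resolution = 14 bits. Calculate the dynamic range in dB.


Dynamic range from full-scale to LSB:
V_min = V_max / 2^bits = 17.53 / 2^14
DR = 20 * log10(V_max / V_min)
   = 20 * log10(2^14)
   = 20 * 14 * log10(2)
   = 84.29 dB

84.29 dB


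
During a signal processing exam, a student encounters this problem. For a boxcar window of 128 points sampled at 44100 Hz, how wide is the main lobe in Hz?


Main lobe width for a rectangular window:
Width = 2 * fs / N
      = 2 * 44100 / 128
      = 88200 / 128
      = 689.062 Hz

689.062 Hz


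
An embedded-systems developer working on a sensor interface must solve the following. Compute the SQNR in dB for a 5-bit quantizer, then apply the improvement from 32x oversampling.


Step 1 — baseline SQNR at Nyquist:
SQNR_base = 6.02*N + 1.76
          = 6.02*5 + 1.76
          = 31.86 dB

Step 2 — oversampling processing gain:
G = 10*log10(OSR) = 10*log10(32) = 15.05 dB

Step 3 — total:
SQNR_total = 31.86 + 15.05 = 46.91 dB

Base SQNR = 31.86 dB; oversampled SQNR = 46.91 dB


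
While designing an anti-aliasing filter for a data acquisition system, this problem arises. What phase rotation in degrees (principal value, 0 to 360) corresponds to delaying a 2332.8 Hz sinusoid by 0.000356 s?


Phase shift from frequency and time delay:
phi = 360 * f * t_delay
    = 360 * 2332.8 * 0.000356
    = 298.97 degrees
    mod 360 = 298.97 degrees

298.97 degrees


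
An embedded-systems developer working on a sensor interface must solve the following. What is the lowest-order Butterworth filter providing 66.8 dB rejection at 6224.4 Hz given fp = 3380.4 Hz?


Butterworth filter order formula:
n = log10(10^(A/10) - 1) / (2 * log10(f_stop/f_pass))
10^(66.8/10) - 1 = 4786299.9232
f_stop/f_pass = 6224.4 / 3380.4 = 1.8413
n = 12.5976 -> ceil = 13

13


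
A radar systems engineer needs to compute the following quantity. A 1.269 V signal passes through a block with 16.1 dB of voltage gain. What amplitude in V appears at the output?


Output voltage from dB gain:
V_out = V_in * 10^(gain_dB / 20)
      = 1.269 * 10^(16.1 / 20)
      = 1.269 * 6.382635
      = 8.0996 V

8.0996 V


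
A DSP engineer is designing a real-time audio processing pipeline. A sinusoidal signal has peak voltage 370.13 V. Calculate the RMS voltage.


RMS voltage for a sinusoidal waveform:
V_rms = V_peak / sqrt(2)
      = 370.13 / 1.414214
      = 261.721 V

261.721 V


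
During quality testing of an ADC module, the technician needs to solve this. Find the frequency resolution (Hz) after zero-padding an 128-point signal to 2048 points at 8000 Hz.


Frequency resolution after zero-padding:
N_padded = 128 * 16 = 2048
df = fs / N_padded
   = 8000 / 2048
   = 3.9062 Hz

3.9062 Hz


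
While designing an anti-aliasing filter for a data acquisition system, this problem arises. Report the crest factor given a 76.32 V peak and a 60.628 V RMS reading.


Crest factor is the ratio of peak to RMS:
CF = V_peak / V_rms
   = 76.32 / 60.628
   = 1.2588

1.2588


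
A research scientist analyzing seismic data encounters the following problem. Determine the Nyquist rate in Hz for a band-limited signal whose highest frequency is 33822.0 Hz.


The Nyquist rate is twice the maximum frequency component.
fs_min = 2 * fmax
      = 2 * 33822.0
      = 67644.0 Hz

67644.0


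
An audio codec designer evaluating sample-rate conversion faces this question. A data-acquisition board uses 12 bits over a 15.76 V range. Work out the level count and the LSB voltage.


Step 1 — number of quantization levels:
L = 2^N = 2^12 = 4096

Step 2 — LSB step size:
delta = Vfs / L
      = 15.76 / 4096
      = 0.00384766 V

Levels = 4096; step size = 0.00384766 V


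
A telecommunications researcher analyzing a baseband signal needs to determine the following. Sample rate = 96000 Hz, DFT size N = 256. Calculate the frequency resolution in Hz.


DFT frequency resolution:
df = fs / N
   = 96000 / 256
   = 375.0 Hz

375.0 Hz


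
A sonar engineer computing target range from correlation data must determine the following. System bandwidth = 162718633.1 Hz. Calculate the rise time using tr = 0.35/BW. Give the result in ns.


Rise time from bandwidth relationship:
tr = 0.35 / BW
   = 0.35 / 162718633.1
   = 2.150952189e-09 s
   = 2.151 ns

2.151 ns


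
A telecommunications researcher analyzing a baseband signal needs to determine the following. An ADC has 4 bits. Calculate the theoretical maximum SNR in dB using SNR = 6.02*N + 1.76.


Theoretical SNR for a full-scale sinusoid:
SNR = 6.02 * N + 1.76
    = 6.02 * 4 + 1.76
    = 24.08 + 1.76
    = 25.84 dB

25.84 dB


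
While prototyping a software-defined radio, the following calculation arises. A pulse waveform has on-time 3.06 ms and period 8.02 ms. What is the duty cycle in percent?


Duty cycle as a percentage:
DC = (t_on / T) * 100
   = (3.06 / 8.02) * 100
   = 0.381546 * 100
   = 38.15 %

38.15 %


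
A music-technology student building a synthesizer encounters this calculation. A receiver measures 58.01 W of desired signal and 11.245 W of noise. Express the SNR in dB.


SNR in decibels:
SNR = 10 * log10(Ps / Pn)
    = 10 * log10(58.01 / 11.245)
    = 10 * log10(5.1587)
    = 10 * 0.7125
    = 7.13 dB

7.13 dB


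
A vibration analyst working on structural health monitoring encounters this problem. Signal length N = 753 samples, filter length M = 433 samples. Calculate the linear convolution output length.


Linear convolution output length:
L = N + M - 1
  = 753 + 433 - 1
  = 1185 samples

1185


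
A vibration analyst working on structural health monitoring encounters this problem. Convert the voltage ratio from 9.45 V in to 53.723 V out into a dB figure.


Voltage gain in dB:
G = 20 * log10(Vout / Vin)
  = 20 * log10(53.723 / 9.45)
  = 20 * log10(5.684974)
  = 20 * 0.754728
  = 15.09 dB

15.09 dB


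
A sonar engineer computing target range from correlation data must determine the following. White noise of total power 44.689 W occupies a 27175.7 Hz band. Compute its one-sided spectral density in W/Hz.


Power spectral density:
PSD = P / BW
    = 44.689 / 27175.7
    = 0.00164445 W/Hz

0.00164445 W/Hz


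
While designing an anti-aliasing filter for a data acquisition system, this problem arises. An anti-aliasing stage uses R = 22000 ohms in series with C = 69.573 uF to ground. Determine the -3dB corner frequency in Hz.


Cutoff frequency of a first-order RC filter:
fc = 1 / (2 * pi * R * C)
C = 69.573 uF = 6.9573e-05 F
fc = 1 / (2 * pi * 22000 * 6.9573e-05)
   = 1 / 9.6170811302809
   = 0.103982 Hz

0.103982 Hz


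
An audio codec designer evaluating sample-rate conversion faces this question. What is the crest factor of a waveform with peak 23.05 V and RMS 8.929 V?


Crest factor is the ratio of peak to RMS:
CF = V_peak / V_rms
   = 23.05 / 8.929
   = 2.5815

2.5815


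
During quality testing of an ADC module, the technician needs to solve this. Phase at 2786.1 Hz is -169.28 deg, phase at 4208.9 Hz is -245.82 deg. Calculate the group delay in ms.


Group delay from phase difference:
tau = -d(phi)/d(omega)
d(phi) = -76.54 deg = -1.335875 rad
d(omega) = 2*pi*(4208.9 - 2786.1) = 8939.7161 rad/s
tau = -(-1.335875) / 8939.7161
    = 0.1494 ms

0.1494 ms


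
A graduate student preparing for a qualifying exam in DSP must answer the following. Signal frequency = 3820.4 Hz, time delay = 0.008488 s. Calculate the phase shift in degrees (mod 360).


Phase shift from frequency and time delay:
phi = 360 * f * t_delay
    = 360 * 3820.4 * 0.008488
    = 11673.92 degrees
    mod 360 = 153.92 degrees

153.92 degrees


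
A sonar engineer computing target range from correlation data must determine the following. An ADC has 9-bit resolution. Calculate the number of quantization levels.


Number of quantization levels = 2^N
= 2^9
= 512

512


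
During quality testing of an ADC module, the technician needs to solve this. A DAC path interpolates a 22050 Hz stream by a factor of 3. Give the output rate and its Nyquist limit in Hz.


Step 1 — output sample rate after interpolation by L:
fs_out = L * fs_in = 3 * 22050 = 66150 Hz

Step 2 — Nyquist frequency of the output stream:
f_Nyq = fs_out / 2 = 66150 / 2 = 33075.0 Hz

fs_out = 66150 Hz; f_Nyquist = 33075.0 Hz


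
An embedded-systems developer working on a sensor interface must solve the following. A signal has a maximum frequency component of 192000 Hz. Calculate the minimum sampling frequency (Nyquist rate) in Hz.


The Nyquist rate is twice the maximum frequency component.
fs_min = 2 * fmax
      = 2 * 192000
      = 384000 Hz

384000


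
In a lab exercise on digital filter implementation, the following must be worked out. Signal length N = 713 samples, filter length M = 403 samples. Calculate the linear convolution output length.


Linear convolution output length:
L = N + M - 1
  = 713 + 403 - 1
  = 1115 samples

1115


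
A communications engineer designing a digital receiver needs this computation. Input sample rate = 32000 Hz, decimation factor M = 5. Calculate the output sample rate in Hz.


Decimation reduces the sample rate:
fs_out = fs_in / M
       = 32000 / 5
       = 6400.0 Hz

6400.0 Hz


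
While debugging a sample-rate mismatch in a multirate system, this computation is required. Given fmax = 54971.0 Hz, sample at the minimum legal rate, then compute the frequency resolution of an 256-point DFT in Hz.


Step 1 — Nyquist sampling rate:
fs = 2 * fmax = 2 * 54971.0 = 109942.0 Hz

Step 2 — DFT bin spacing:
df = fs / N = 109942.0 / 256 = 429.4609 Hz

429.4609 Hz


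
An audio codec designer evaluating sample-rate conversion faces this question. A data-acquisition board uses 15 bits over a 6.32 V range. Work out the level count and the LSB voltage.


Step 1 — number of quantization levels:
L = 2^N = 2^15 = 32768

Step 2 — LSB step size:
delta = Vfs / L
      = 6.32 / 32768
      = 0.00019287 V

Levels = 32768; step size = 0.00019287 V


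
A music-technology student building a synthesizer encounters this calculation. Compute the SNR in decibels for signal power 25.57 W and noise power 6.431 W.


SNR in decibels:
SNR = 10 * log10(Ps / Pn)
    = 10 * log10(25.57 / 6.431)
    = 10 * log10(3.9761)
    = 10 * 0.5995
    = 5.99 dB

5.99 dB


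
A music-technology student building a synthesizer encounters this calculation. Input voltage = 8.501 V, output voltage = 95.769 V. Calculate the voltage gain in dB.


Voltage gain in dB:
G = 20 * log10(Vout / Vin)
  = 20 * log10(95.769 / 8.501)
  = 20 * log10(11.265616)
  = 20 * 1.051755
  = 21.04 dB

21.04 dB


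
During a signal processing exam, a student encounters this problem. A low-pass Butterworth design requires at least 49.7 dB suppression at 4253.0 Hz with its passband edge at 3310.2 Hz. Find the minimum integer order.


Butterworth filter order formula:
n = log10(10^(A/10) - 1) / (2 * log10(f_stop/f_pass))
10^(49.7/10) - 1 = 93324.4301
f_stop/f_pass = 4253.0 / 3310.2 = 1.2848
n = 22.8314 -> ceil = 23

23


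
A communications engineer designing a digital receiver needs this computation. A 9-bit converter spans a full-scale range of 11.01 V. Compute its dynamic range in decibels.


Dynamic range from full-scale to LSB:
V_min = V_max / 2^bits = 11.01 / 2^9
DR = 20 * log10(V_max / V_min)
   = 20 * log10(2^9)
   = 20 * 9 * log10(2)
   = 54.19 dB

54.19 dB


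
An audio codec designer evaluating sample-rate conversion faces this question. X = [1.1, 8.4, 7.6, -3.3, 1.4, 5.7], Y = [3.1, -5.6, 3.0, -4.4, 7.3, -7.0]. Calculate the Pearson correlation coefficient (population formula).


Pearson correlation coefficient (population):
r = cov(X,Y) / (std(X) * std(Y))
Mean X = 3.4833, Mean Y = -0.6
Cov(X,Y) = -3.908333
Std(X) = 4.124487, Std(Y) = 5.314446
r = -0.1783

-0.1783


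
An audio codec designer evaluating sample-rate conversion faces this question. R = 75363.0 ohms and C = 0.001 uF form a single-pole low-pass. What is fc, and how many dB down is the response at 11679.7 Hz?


Step 1 — cutoff frequency:
fc = 1 / (2*pi*R*C)
C = 0.001 uF = 1e-09 F
fc = 1 / (2*pi*75363.0*1e-09)
   = 2111.845 Hz

Step 2 — magnitude at f = 11679.7 Hz:
|H(f)| = 1 / sqrt(1 + (f/fc)^2)
f/fc = 11679.7 / 2111.845 = 5.530567
|H| = 1 / sqrt(1 + 30.587171) = 0.1779281
|H|_dB = 20*log10(0.1779281) = -15.0 dB

fc = 2111.845 Hz; |H(11679.7 Hz)| = -15.0 dB


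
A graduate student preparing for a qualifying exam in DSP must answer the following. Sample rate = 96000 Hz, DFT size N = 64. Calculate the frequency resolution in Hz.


DFT frequency resolution:
df = fs / N
   = 96000 / 64
   = 1500.0 Hz

1500.0 Hz


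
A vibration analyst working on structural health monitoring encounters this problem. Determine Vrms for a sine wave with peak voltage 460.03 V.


RMS voltage for a sinusoidal waveform:
V_rms = V_peak / sqrt(2)
      = 460.03 / 1.414214
      = 325.29 V

325.29 V


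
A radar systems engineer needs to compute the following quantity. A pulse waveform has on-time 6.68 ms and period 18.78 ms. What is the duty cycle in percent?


Duty cycle as a percentage:
DC = (t_on / T) * 100
   = (6.68 / 18.78) * 100
   = 0.355698 * 100
   = 35.57 %

35.57 %


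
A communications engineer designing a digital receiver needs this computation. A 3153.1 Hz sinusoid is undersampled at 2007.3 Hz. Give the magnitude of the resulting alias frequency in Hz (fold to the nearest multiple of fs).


Compute the nearest integer multiple of fs to the signal:
n = round(3153.1 / 2007.3) = 2
f_alias = |3153.1 - 2 * 2007.3|
        = |3153.1 - 4014.6|
        = 861.5 Hz

861.5


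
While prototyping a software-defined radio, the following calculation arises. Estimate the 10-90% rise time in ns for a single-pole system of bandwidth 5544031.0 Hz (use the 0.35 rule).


Rise time from bandwidth relationship:
tr = 0.35 / BW
   = 0.35 / 5544031.0
   = 6.313096013e-08 s
   = 63.131 ns

63.131 ns


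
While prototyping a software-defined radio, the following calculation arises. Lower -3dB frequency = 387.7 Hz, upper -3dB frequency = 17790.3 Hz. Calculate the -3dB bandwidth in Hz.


Bandwidth is the difference of -3dB frequencies:
BW = f_high - f_low
   = 17790.3 - 387.7
   = 17402.6 Hz

17402.6 Hz


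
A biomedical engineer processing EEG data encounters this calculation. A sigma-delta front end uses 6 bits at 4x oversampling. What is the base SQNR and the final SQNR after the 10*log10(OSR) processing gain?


Step 1 — baseline SQNR at Nyquist:
SQNR_base = 6.02*N + 1.76
          = 6.02*6 + 1.76
          = 37.88 dB

Step 2 — oversampling processing gain:
G = 10*log10(OSR) = 10*log10(4) = 6.02 dB

Step 3 — total:
SQNR_total = 37.88 + 6.02 = 43.9 dB

Base SQNR = 37.88 dB; oversampled SQNR = 43.9 dB


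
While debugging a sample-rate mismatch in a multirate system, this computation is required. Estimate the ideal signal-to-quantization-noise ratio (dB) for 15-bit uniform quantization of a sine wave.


Theoretical SNR for a full-scale sinusoid:
SNR = 6.02 * N + 1.76
    = 6.02 * 15 + 1.76
    = 90.3 + 1.76
    = 92.06 dB

92.06 dB


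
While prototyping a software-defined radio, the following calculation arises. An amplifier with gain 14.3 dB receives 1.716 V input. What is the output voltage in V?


Output voltage from dB gain:
V_out = V_in * 10^(gain_dB / 20)
      = 1.716 * 10^(14.3 / 20)
      = 1.716 * 5.188
      = 8.9026 V

8.9026 V


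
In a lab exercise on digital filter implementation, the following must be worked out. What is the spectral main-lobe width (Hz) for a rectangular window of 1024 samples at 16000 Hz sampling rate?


Main lobe width for a rectangular window:
Width = 2 * fs / N
      = 2 * 16000 / 1024
      = 32000 / 1024
      = 31.25 Hz

31.25 Hz


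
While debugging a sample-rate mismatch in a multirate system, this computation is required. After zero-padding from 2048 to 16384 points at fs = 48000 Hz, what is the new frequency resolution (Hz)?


Frequency resolution after zero-padding:
N_padded = 2048 * 8 = 16384
df = fs / N_padded
   = 48000 / 16384
   = 2.9297 Hz

2.9297 Hz


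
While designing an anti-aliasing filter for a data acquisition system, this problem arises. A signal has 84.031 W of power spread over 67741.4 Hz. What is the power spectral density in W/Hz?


Power spectral density:
PSD = P / BW
    = 84.031 / 67741.4
    = 0.00124047 W/Hz

0.00124047 W/Hz


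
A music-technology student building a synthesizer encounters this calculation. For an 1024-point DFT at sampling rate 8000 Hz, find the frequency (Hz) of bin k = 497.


Frequency of DFT bin k:
f_k = k * fs / N
    = 497 * 8000 / 1024
    = 3976000 / 1024
    = 3882.812 Hz

3882.812 Hz


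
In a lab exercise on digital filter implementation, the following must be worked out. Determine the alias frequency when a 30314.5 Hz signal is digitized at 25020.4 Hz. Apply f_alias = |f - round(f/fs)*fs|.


Compute the nearest integer multiple of fs to the signal:
n = round(30314.5 / 25020.4) = 1
f_alias = |30314.5 - 1 * 25020.4|
        = |30314.5 - 25020.4|
        = 5294.1 Hz

5294.1


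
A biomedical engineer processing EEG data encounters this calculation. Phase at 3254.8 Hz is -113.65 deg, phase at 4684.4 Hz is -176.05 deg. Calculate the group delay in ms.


Group delay from phase difference:
tau = -d(phi)/d(omega)
d(phi) = -62.4 deg = -1.089085 rad
d(omega) = 2*pi*(4684.4 - 3254.8) = 8982.4417 rad/s
tau = -(-1.089085) / 8982.4417
    = 0.1212 ms

0.1212 ms


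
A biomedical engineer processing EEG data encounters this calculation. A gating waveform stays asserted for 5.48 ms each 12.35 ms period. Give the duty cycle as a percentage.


Duty cycle as a percentage:
DC = (t_on / T) * 100
   = (5.48 / 12.35) * 100
   = 0.443725 * 100
   = 44.37 %

44.37 %


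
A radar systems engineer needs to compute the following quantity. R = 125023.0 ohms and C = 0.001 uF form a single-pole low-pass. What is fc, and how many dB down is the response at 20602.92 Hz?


Step 1 — cutoff frequency:
fc = 1 / (2*pi*R*C)
C = 0.001 uF = 1e-09 F
fc = 1 / (2*pi*125023.0*1e-09)
   = 1273.005 Hz

Step 2 — magnitude at f = 20602.92 Hz:
|H(f)| = 1 / sqrt(1 + (f/fc)^2)
f/fc = 20602.92 / 1273.005 = 16.184477
|H| = 1 / sqrt(1 + 261.937296) = 0.06167
|H|_dB = 20*log10(0.06167) = -24.2 dB

fc = 1273.005 Hz; |H(20602.92 Hz)| = -24.2 dB
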